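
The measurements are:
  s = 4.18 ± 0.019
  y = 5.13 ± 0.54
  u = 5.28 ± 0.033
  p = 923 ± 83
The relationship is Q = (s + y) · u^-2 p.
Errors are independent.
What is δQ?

33.2

Let w = s + y = 9.31. δw = √(δs² + δy²) = √(0.000361 + 0.292) = 0.540, so δw/w = 0.0580.
Q is then a monomial in w, u, p:
δQ/Q = √((δw/w)² + (-2·δu/u)² + (1·δp/p)²) = √(0.00337 + 0.000156 + 0.00809) = 0.108
Q = 308, so δQ = 0.108 × 308 = 33.2.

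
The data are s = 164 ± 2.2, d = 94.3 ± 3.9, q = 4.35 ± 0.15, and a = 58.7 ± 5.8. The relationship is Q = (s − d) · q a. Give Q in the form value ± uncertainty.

Let u = s − d = 69.7. δu = √(δs² + δd²) = √(4.84 + 15.2) = 4.48, so δu/u = 0.0642.
Q is then a monomial in u, q, a:
δQ/Q = √((δu/u)² + (1·δq/q)² + (1·δa/a)²) = √(0.00413 + 0.00119 + 0.00976) = 0.123
Q = 17800, so δQ = 0.123 × 17800 = 2190.

17800 ± 2190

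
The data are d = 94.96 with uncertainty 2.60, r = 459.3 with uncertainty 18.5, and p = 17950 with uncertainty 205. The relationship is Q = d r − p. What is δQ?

Let w = d·r = 43620. δw/w = √((1·δd/d)² + (1·δr/r)²) = √(0.000750 + 0.00162) = 0.0487, so δw = 2120.
Q = w − p: δQ = √(δw² + δp²) = √(4.51e+06 + 42000) = 2130

2130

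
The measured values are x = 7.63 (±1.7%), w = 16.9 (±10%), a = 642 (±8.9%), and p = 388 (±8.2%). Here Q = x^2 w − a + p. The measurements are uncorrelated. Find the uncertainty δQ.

123

Let h = x^2·w = 984. δh/h = √((2·δx/x)² + (1·δw/w)²) = √(0.00116 + 0.0100) = 0.106, so δh = 104.
Q = h − a + p: δQ = √(δh² + δa² + δp²) = √(10800 + 3260 + 1010) = 123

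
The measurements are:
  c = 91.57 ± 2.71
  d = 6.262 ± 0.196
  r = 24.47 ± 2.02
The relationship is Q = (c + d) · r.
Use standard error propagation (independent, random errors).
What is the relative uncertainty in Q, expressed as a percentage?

8.71%

Let u = c + d = 97.83. δu = √(δc² + δd²) = √(7.34 + 0.0384) = 2.72, so δu/u = 0.0278.
Q is then a monomial in u, r:
δQ/Q = √((δu/u)² + (1·δr/r)²) = √(0.000771 + 0.00681) = 0.0871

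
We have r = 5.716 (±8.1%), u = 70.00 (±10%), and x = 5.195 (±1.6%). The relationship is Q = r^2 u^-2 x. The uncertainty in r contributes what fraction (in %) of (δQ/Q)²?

(δQ/Q)² = (2·δr/r)² + (-2·δu/u)² + (1·δx/x)²
  r term: (2×0.0810)² = 0.0262
  u term: (-2×0.100)² = 0.0400
  x term: (1×0.0160)² = 0.000256
Total = 0.0665. Share from r = 0.0262/0.0665 = 0.395.

39.5%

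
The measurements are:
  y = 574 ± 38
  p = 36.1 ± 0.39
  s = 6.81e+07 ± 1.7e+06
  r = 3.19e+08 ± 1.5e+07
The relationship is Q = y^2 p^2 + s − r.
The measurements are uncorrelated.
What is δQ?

Let w = y^2·p^2 = 4.29e+08. δw/w = √((2·δy/y)² + (2·δp/p)²) = √(0.0175 + 0.000467) = 0.134, so δw = 5.76e+07.
Q = w + s − r: δQ = √(δw² + δs² + δr²) = √(3.32e+15 + 2.89e+12 + 2.25e+14) = 5.95e+07

5.95e+07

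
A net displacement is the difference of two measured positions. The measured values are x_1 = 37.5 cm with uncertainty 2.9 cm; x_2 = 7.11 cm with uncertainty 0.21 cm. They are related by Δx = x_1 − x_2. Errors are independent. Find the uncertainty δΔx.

2.91 cm

For a sum/difference, combine absolute errors in quadrature:
  (δx_1)² = 8.41;  (δx_2)² = 0.0441
δΔx = √(8.45) = 2.91 cm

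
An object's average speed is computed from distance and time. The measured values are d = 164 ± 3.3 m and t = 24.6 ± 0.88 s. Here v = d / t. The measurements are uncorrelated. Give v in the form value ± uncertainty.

Each factor contributes (exponent × relative error)² to (δv/v)²:
  (1·δd/d)² = (1×0.0201)² = 0.000405;  (-1·δt/t)² = (-1×0.0358)² = 0.00128
δv/v = √(0.00168) = 0.0410
v = 6.67 m/s, so δv = 0.0410 × 6.67 = 0.274 m/s.

6.67 ± 0.274 m/s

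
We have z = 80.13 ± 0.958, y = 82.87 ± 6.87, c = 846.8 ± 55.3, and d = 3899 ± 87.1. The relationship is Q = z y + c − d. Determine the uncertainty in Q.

Let p = z·y = 6640. δp/p = √((1·δz/z)² + (1·δy/y)²) = √(0.000143 + 0.00687) = 0.0838, so δp = 556.
Q = p + c − d: δQ = √(δp² + δc² + δd²) = √(3.09e+05 + 3060 + 7590) = 566

566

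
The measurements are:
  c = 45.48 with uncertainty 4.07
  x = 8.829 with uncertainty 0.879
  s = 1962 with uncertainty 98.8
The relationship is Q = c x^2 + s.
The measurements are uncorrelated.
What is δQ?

780

Let p = c·x^2 = 3545. δp/p = √((1·δc/c)² + (2·δx/x)²) = √(0.00801 + 0.0396) = 0.218, so δp = 774.
Q = p + s: δQ = √(δp² + δs²) = √(5.99e+05 + 9760) = 780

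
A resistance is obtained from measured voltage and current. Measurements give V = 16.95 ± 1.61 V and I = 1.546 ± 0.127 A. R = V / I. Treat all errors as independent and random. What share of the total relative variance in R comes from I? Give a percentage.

42.8%

(δR/R)² = (1·δV/V)² + (-1·δI/I)²
  V term: (1×0.0950)² = 0.00902
  I term: (-1×0.0821)² = 0.00675
Total = 0.0158. Share from I = 0.00675/0.0158 = 0.428.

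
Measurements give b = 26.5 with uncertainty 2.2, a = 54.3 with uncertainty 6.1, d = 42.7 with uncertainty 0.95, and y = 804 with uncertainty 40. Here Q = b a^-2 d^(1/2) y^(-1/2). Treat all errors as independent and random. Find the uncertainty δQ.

0.000499

Products/powers → add relative errors in quadrature, weighted by exponent:
  (1·δb/b)² = (1×0.0830)² = 0.00689;  (-2·δa/a)² = (-2×0.112)² = 0.0505;  (½·δd/d)² = (0.5×0.0222)² = 0.000124;  (−½·δy/y)² = (-0.5×0.0498)² = 0.000619
δQ/Q = √(0.0581) = 0.241
Q = 0.00207, so δQ = 0.241 × 0.00207 = 0.000499.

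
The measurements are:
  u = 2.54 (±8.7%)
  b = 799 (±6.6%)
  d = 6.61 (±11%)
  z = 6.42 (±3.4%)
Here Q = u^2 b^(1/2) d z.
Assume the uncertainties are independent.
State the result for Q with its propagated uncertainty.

7740 ± 1630

Q is a product of powers, so relative uncertainties combine in quadrature:
  (2·δu/u)² = (2×0.0870)² = 0.0303;  (½·δb/b)² = (0.5×0.0660)² = 0.00109;  (1·δd/d)² = (1×0.110)² = 0.0121;  (1·δz/z)² = (1×0.0340)² = 0.00116
δQ/Q = √(0.0446) = 0.211
Q = 7740, so δQ = 0.211 × 7740 = 1630.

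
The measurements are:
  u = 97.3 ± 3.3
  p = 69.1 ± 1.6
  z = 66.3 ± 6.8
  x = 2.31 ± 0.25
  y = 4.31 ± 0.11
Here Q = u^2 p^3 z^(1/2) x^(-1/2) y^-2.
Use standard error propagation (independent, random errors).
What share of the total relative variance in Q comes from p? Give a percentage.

27.4%

(δQ/Q)² = (2·δu/u)² + (3·δp/p)² + (½·δz/z)² + (−½·δx/x)² + (-2·δy/y)²
  u term: (2×0.0339)² = 0.00460
  p term: (3×0.0232)² = 0.00483
  z term: (0.5×0.103)² = 0.00263
  x term: (-0.5×0.108)² = 0.00293
  y term: (-2×0.0255)² = 0.00261
Total = 0.0176. Share from p = 0.00483/0.0176 = 0.274.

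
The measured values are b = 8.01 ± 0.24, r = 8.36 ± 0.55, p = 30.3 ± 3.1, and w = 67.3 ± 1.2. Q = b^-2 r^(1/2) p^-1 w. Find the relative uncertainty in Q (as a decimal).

Products/powers → add relative errors in quadrature, weighted by exponent:
  (-2·δb/b)² = (-2×0.0300)² = 0.00359;  (½·δr/r)² = (0.5×0.0658)² = 0.00108;  (-1·δp/p)² = (-1×0.102)² = 0.0105;  (1·δw/w)² = (1×0.0178)² = 0.000318
δQ/Q = √(0.0155) = 0.124

0.124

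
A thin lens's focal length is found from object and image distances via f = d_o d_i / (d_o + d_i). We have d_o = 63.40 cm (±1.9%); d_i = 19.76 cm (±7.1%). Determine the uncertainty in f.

∂f/∂d_o = (d_i/(d_o+d_i))² = 0.0565;  ∂f/∂d_i = (d_o/(d_o+d_i))² = 0.581
δf = √((∂f/∂d_o · δd_o)² + (∂f/∂d_i · δd_i)²) = √(0.00463 + 0.665) = 0.818 cm

0.818 cm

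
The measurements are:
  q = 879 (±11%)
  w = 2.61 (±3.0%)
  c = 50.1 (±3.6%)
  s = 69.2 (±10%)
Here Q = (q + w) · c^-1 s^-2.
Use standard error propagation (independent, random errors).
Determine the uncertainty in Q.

Let u = q + w = 882. δu = √(δq² + δw²) = √(9350 + 0.00613) = 96.7, so δu/u = 0.110.
Q is then a monomial in u, c, s:
δQ/Q = √((δu/u)² + (-1·δc/c)² + (-2·δs/s)²) = √(0.0120 + 0.00130 + 0.0400) = 0.231
Q = 0.00367, so δQ = 0.231 × 0.00367 = 0.000849.

0.000849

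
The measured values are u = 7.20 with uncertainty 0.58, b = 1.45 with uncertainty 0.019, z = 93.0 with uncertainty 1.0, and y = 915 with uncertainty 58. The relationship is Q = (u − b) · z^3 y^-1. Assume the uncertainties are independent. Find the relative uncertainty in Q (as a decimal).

Let w = u − b = 5.75. δw = √(δu² + δb²) = √(0.336 + 0.000361) = 0.580, so δw/w = 0.101.
Q is then a monomial in w, z, y:
δQ/Q = √((δw/w)² + (3·δz/z)² + (-1·δy/y)²) = √(0.0102 + 0.00104 + 0.00402) = 0.123

0.123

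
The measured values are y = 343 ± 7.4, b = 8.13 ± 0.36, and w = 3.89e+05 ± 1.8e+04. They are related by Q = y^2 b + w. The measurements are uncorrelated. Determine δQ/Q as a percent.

4.59%

Let p = y^2·b = 9.56e+05. δp/p = √((2·δy/y)² + (1·δb/b)²) = √(0.00186 + 0.00196) = 0.0618, so δp = 59100.
Q = p + w: δQ = √(δp² + δw²) = √(3.5e+09 + 3.24e+08) = 61800
Q = 1.35e+06, so δQ/Q = 61800/1.35e+06 = 0.0459.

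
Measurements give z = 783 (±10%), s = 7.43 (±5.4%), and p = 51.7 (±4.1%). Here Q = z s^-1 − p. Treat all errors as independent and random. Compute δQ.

Let w = z·s^-1 = 105. δw/w = √((1·δz/z)² + (-1·δs/s)²) = √(0.0100 + 0.00292) = 0.114, so δw = 12.0.
Q = w − p: δQ = √(δw² + δp²) = √(143 + 4.49) = 12.2

12.2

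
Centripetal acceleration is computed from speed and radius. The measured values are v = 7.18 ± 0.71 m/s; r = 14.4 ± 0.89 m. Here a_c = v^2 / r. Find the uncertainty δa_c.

Each factor contributes (exponent × relative error)² to (δa_c/a_c)²:
  (2·δv/v)² = (2×0.0989)² = 0.0391;  (-1·δr/r)² = (-1×0.0618)² = 0.00382
δa_c/a_c = √(0.0429) = 0.207
a_c = 3.58 m/s^2, so δa_c = 0.207 × 3.58 = 0.742 m/s^2.

0.742 m/s^2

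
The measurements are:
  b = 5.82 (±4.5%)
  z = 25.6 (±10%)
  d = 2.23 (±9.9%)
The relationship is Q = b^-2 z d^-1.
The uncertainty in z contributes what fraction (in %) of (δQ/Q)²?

35.8%

(δQ/Q)² = (-2·δb/b)² + (1·δz/z)² + (-1·δd/d)²
  b term: (-2×0.0450)² = 0.00810
  z term: (1×0.100)² = 0.0100
  d term: (-1×0.0990)² = 0.00980
Total = 0.0279. Share from z = 0.0100/0.0279 = 0.358.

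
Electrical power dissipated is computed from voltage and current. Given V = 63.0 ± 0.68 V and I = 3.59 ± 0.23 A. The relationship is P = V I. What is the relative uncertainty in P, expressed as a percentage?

P is a product of powers, so relative uncertainties combine in quadrature:
  (1·δV/V)² = (1×0.0108)² = 0.000117;  (1·δI/I)² = (1×0.0641)² = 0.00410
δP/P = √(0.00422) = 0.0650

6.50%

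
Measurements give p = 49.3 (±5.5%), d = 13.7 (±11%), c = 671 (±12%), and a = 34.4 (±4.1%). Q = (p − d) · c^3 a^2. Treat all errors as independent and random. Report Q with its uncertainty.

(1.27 ± 0.483) × 10^13

Let u = p − d = 35.6. δu = √(δp² + δd²) = √(7.35 + 2.27) = 3.10, so δu/u = 0.0871.
Q is then a monomial in u, c, a:
δQ/Q = √((δu/u)² + (3·δc/c)² + (2·δa/a)²) = √(0.00759 + 0.130 + 0.00672) = 0.379
Q = 1.27e+13, so δQ = 0.379 × 1.27e+13 = 4.83e+12.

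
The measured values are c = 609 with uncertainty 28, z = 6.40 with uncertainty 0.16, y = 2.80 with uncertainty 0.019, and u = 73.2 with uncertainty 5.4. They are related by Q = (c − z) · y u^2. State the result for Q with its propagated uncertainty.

(9.04 ± 1.40) × 10^6

Let w = c − z = 603. δw = √(δc² + δz²) = √(784 + 0.0256) = 28.0, so δw/w = 0.0465.
Q is then a monomial in w, y, u:
δQ/Q = √((δw/w)² + (1·δy/y)² + (2·δu/u)²) = √(0.00216 + 4.6e-05 + 0.0218) = 0.155
Q = 9.04e+06, so δQ = 0.155 × 9.04e+06 = 1.4e+06.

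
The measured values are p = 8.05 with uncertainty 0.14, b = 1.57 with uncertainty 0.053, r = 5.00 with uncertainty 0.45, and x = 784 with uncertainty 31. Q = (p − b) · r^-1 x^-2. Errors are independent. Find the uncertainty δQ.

2.57e-07

Let u = p − b = 6.48. δu = √(δp² + δb²) = √(0.0196 + 0.00281) = 0.150, so δu/u = 0.0231.
Q is then a monomial in u, r, x:
δQ/Q = √((δu/u)² + (-1·δr/r)² + (-2·δx/x)²) = √(0.000534 + 0.00810 + 0.00625) = 0.122
Q = 2.11e-06, so δQ = 0.122 × 2.11e-06 = 2.57e-07.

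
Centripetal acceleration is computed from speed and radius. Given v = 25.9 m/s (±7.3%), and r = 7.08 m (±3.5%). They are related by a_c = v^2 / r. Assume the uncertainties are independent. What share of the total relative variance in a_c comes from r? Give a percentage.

5.43%

(δa_c/a_c)² = (2·δv/v)² + (-1·δr/r)²
  v term: (2×0.0730)² = 0.0213
  r term: (-1×0.0350)² = 0.00123
Total = 0.0225. Share from r = 0.00123/0.0225 = 0.0543.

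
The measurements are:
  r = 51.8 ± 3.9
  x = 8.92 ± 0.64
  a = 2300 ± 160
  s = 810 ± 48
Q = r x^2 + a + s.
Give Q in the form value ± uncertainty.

Let p = r·x^2 = 4120. δp/p = √((1·δr/r)² + (2·δx/x)²) = √(0.00567 + 0.0206) = 0.162, so δp = 668.
Q = p + a + s: δQ = √(δp² + δa² + δs²) = √(4.46e+05 + 25600 + 2300) = 688
Q = 7230.

7230 ± 688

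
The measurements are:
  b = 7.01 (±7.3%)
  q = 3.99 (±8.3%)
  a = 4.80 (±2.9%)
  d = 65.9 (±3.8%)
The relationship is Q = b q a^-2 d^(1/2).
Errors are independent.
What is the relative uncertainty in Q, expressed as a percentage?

12.6%

Products/powers → add relative errors in quadrature, weighted by exponent:
  (1·δb/b)² = (1×0.0730)² = 0.00533;  (1·δq/q)² = (1×0.0830)² = 0.00689;  (-2·δa/a)² = (-2×0.0290)² = 0.00336;  (½·δd/d)² = (0.5×0.0380)² = 0.000361
δQ/Q = √(0.0159) = 0.126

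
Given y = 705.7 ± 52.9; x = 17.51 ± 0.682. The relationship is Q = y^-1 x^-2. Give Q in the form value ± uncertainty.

Relative error in a monomial: (δQ/Q)² = Σ (nᵢ · δxᵢ/xᵢ)².
  (-1·δy/y)² = (-1×0.0750)² = 0.00562;  (-2·δx/x)² = (-2×0.0389)² = 0.00607
δQ/Q = √(0.0117) = 0.108
Q = 4.622e-06, so δQ = 0.108 × 4.622e-06 = 5e-07.

(4.622 ± 0.500) × 10^-6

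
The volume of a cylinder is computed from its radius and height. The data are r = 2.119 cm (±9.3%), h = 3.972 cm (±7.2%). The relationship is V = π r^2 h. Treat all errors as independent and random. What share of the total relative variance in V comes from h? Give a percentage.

13.0%

(δV/V)² = (2·δr/r)² + (1·δh/h)²
  r term: (2×0.0930)² = 0.0346
  h term: (1×0.0720)² = 0.00518
Total = 0.0398. Share from h = 0.00518/0.0398 = 0.130.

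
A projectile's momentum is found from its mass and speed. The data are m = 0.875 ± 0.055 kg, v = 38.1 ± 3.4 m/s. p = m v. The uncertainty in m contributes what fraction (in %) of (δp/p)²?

(δp/p)² = (1·δm/m)² + (1·δv/v)²
  m term: (1×0.0629)² = 0.00395
  v term: (1×0.0892)² = 0.00796
Total = 0.0119. Share from m = 0.00395/0.0119 = 0.332.

33.2%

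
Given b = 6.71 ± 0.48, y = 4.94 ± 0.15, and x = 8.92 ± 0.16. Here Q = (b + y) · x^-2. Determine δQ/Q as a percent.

Let u = b + y = 11.7. δu = √(δb² + δy²) = √(0.230 + 0.0225) = 0.503, so δu/u = 0.0432.
Q is then a monomial in u, x:
δQ/Q = √((δu/u)² + (-2·δx/x)²) = √(0.00186 + 0.00129) = 0.0561

5.61%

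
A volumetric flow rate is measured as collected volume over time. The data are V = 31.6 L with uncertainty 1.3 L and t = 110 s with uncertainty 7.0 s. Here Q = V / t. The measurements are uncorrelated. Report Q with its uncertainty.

0.287 ± 0.0218 L/s

Relative error in a monomial: (δQ/Q)² = Σ (nᵢ · δxᵢ/xᵢ)².
  (1·δV/V)² = (1×0.0411)² = 0.00169;  (-1·δt/t)² = (-1×0.0636)² = 0.00405
δQ/Q = √(0.00574) = 0.0758
Q = 0.287 L/s, so δQ = 0.0758 × 0.287 = 0.0218 L/s.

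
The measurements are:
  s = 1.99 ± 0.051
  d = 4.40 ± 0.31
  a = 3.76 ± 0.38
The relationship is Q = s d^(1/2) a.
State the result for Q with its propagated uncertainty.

Each factor contributes (exponent × relative error)² to (δQ/Q)²:
  (1·δs/s)² = (1×0.0256)² = 0.000657;  (½·δd/d)² = (0.5×0.0705)² = 0.00124;  (1·δa/a)² = (1×0.101)² = 0.0102
δQ/Q = √(0.0121) = 0.110
Q = 15.7, so δQ = 0.110 × 15.7 = 1.73.

15.7 ± 1.73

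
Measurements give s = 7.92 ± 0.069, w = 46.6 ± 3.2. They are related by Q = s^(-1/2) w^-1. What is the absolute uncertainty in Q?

Relative error in a monomial: (δQ/Q)² = Σ (nᵢ · δxᵢ/xᵢ)².
  (−½·δs/s)² = (-0.5×0.00871)² = 1.9e-05;  (-1·δw/w)² = (-1×0.0687)² = 0.00472
δQ/Q = √(0.00473) = 0.0688
Q = 0.00763, so δQ = 0.0688 × 0.00763 = 0.000525.

0.000525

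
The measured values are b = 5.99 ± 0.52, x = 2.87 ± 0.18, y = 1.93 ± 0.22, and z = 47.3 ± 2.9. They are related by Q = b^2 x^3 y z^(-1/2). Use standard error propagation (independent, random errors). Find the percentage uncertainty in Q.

28.2%

Since Q is a product/quotient, work with relative uncertainties:
  (2·δb/b)² = (2×0.0868)² = 0.0301;  (3·δx/x)² = (3×0.0627)² = 0.0354;  (1·δy/y)² = (1×0.114)² = 0.0130;  (−½·δz/z)² = (-0.5×0.0613)² = 0.000940
δQ/Q = √(0.0795) = 0.282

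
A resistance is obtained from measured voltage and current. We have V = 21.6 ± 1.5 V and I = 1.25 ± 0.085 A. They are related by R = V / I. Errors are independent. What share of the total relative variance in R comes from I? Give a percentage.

48.9%

(δR/R)² = (1·δV/V)² + (-1·δI/I)²
  V term: (1×0.0694)² = 0.00482
  I term: (-1×0.0680)² = 0.00462
Total = 0.00945. Share from I = 0.00462/0.00945 = 0.489.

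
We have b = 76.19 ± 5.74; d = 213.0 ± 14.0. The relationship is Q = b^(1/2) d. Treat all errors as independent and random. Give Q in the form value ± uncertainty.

Q is a product of powers, so relative uncertainties combine in quadrature:
  (½·δb/b)² = (0.5×0.0753)² = 0.00142;  (1·δd/d)² = (1×0.0657)² = 0.00432
δQ/Q = √(0.00574) = 0.0758
Q = 1859, so δQ = 0.0758 × 1859 = 141.

1859 ± 141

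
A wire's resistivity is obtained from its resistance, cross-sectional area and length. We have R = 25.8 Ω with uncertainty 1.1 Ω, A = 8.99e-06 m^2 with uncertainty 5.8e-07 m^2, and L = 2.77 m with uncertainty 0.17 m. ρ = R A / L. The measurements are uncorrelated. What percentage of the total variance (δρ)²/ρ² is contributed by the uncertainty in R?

18.7%

(δρ/ρ)² = (1·δR/R)² + (1·δA/A)² + (-1·δL/L)²
  R term: (1×0.0426)² = 0.00182
  A term: (1×0.0645)² = 0.00416
  L term: (-1×0.0614)² = 0.00377
Total = 0.00975. Share from R = 0.00182/0.00975 = 0.187.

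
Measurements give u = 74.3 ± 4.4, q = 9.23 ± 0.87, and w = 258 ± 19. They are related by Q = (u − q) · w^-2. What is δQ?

Let h = u − q = 65.1. δh = √(δu² + δq²) = √(19.4 + 0.757) = 4.49, so δh/h = 0.0689.
Q is then a monomial in h, w:
δQ/Q = √((δh/h)² + (-2·δw/w)²) = √(0.00475 + 0.0217) = 0.163
Q = 0.000978, so δQ = 0.163 × 0.000978 = 0.000159.

0.000159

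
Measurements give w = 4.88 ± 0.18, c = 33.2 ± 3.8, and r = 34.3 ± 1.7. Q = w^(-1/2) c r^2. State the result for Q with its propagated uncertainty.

Q is a product of powers, so relative uncertainties combine in quadrature:
  (−½·δw/w)² = (-0.5×0.0369)² = 0.000340;  (1·δc/c)² = (1×0.114)² = 0.0131;  (2·δr/r)² = (2×0.0496)² = 0.00983
δQ/Q = √(0.0233) = 0.153
Q = 17700, so δQ = 0.153 × 17700 = 2700.

17700 ± 2700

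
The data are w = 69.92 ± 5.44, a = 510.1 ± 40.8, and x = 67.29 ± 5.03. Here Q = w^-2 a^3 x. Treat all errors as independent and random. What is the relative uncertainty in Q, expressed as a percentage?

29.6%

Relative error in a monomial: (δQ/Q)² = Σ (nᵢ · δxᵢ/xᵢ)².
  (-2·δw/w)² = (-2×0.0778)² = 0.0242;  (3·δa/a)² = (3×0.0800)² = 0.0576;  (1·δx/x)² = (1×0.0748)² = 0.00559
δQ/Q = √(0.0874) = 0.296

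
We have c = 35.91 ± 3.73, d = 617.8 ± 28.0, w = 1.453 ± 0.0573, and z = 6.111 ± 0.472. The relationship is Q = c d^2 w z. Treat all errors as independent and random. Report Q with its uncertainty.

(1.217 ± 0.198) × 10^8

Each factor contributes (exponent × relative error)² to (δQ/Q)²:
  (1·δc/c)² = (1×0.104)² = 0.0108;  (2·δd/d)² = (2×0.0453)² = 0.00822;  (1·δw/w)² = (1×0.0394)² = 0.00156;  (1·δz/z)² = (1×0.0772)² = 0.00597
δQ/Q = √(0.0265) = 0.163
Q = 1.217e+08, so δQ = 0.163 × 1.217e+08 = 1.98e+07.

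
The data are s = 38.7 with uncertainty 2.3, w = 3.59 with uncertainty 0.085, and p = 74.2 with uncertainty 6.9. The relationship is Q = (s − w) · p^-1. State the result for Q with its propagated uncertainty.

0.473 ± 0.0538

Let u = s − w = 35.1. δu = √(δs² + δw²) = √(5.29 + 0.00723) = 2.30, so δu/u = 0.0656.
Q is then a monomial in u, p:
δQ/Q = √((δu/u)² + (-1·δp/p)²) = √(0.00430 + 0.00865) = 0.114
Q = 0.473, so δQ = 0.114 × 0.473 = 0.0538.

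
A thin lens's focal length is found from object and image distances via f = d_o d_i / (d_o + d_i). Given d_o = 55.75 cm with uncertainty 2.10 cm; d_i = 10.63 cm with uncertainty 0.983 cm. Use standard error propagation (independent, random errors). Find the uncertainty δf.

0.695 cm

∂f/∂d_o = (d_i/(d_o+d_i))² = 0.0256;  ∂f/∂d_i = (d_o/(d_o+d_i))² = 0.705
δf = √((∂f/∂d_o · δd_o)² + (∂f/∂d_i · δd_i)²) = √(0.00290 + 0.481) = 0.695 cm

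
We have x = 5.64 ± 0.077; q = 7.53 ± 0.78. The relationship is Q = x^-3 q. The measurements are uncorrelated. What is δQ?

0.00468

For a monomial Q ∝ x^-3, q, fractional errors add in quadrature:
  (-3·δx/x)² = (-3×0.0137)² = 0.00168;  (1·δq/q)² = (1×0.104)² = 0.0107
δQ/Q = √(0.0124) = 0.111
Q = 0.0420, so δQ = 0.111 × 0.0420 = 0.00468.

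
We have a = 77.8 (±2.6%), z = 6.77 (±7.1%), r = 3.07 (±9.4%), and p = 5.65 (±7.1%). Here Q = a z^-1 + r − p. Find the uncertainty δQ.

1.000

Let w = a·z^-1 = 11.5. δw/w = √((1·δa/a)² + (-1·δz/z)²) = √(0.000676 + 0.00504) = 0.0756, so δw = 0.869.
Q = w + r − p: δQ = √(δw² + δr² + δp²) = √(0.755 + 0.0833 + 0.161) = 1.000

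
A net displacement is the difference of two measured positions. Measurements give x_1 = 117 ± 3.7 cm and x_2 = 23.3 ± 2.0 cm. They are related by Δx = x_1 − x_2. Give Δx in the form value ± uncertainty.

Absolute uncertainties add in quadrature for a linear combination:
  (δx_1)² = 13.7;  (δx_2)² = 4.00
δΔx = √(17.7) = 4.21 cm
Δx = 93.7 cm.

93.7 ± 4.21 cm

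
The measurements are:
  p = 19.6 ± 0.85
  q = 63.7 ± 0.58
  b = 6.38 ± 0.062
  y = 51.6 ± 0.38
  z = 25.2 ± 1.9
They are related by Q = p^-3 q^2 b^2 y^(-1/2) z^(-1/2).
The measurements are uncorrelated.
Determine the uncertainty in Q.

Relative error in a monomial: (δQ/Q)² = Σ (nᵢ · δxᵢ/xᵢ)².
  (-3·δp/p)² = (-3×0.0434)² = 0.0169;  (2·δq/q)² = (2×0.00911)² = 0.000332;  (2·δb/b)² = (2×0.00972)² = 0.000378;  (−½·δy/y)² = (-0.5×0.00736)² = 1.36e-05;  (−½·δz/z)² = (-0.5×0.0754)² = 0.00142
δQ/Q = √(0.0191) = 0.138
Q = 0.608, so δQ = 0.138 × 0.608 = 0.0840.

0.0840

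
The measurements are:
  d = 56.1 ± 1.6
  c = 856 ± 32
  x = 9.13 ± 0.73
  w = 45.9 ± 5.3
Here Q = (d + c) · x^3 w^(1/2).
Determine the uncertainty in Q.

Let u = d + c = 912. δu = √(δd² + δc²) = √(2.56 + 1020) = 32.0, so δu/u = 0.0351.
Q is then a monomial in u, x, w:
δQ/Q = √((δu/u)² + (3·δx/x)² + (½·δw/w)²) = √(0.00123 + 0.0575 + 0.00333) = 0.249
Q = 4.7e+06, so δQ = 0.249 × 4.7e+06 = 1.17e+06.

1.17e+06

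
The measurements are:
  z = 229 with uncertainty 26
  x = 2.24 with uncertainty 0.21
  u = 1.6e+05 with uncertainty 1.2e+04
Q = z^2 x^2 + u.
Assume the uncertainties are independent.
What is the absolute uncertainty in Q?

78400

Let p = z^2·x^2 = 2.63e+05. δp/p = √((2·δz/z)² + (2·δx/x)²) = √(0.0516 + 0.0352) = 0.294, so δp = 77500.
Q = p + u: δQ = √(δp² + δu²) = √(6e+09 + 1.44e+08) = 78400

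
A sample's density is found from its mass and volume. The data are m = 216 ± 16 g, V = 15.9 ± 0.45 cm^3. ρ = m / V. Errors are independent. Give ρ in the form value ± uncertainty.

ρ is a product of powers, so relative uncertainties combine in quadrature:
  (1·δm/m)² = (1×0.0741)² = 0.00549;  (-1·δV/V)² = (-1×0.0283)² = 0.000801
δρ/ρ = √(0.00629) = 0.0793
ρ = 13.6 g/cm^3, so δρ = 0.0793 × 13.6 = 1.08 g/cm^3.

13.6 ± 1.08 g/cm^3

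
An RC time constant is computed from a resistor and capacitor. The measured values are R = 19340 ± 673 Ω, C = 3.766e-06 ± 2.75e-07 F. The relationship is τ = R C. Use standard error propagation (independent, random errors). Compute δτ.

Each factor contributes (exponent × relative error)² to (δτ/τ)²:
  (1·δR/R)² = (1×0.0348)² = 0.00121;  (1·δC/C)² = (1×0.0730)² = 0.00533
δτ/τ = √(0.00654) = 0.0809
τ = 0.07283 s, so δτ = 0.0809 × 0.07283 = 0.00589 s.

0.00589 s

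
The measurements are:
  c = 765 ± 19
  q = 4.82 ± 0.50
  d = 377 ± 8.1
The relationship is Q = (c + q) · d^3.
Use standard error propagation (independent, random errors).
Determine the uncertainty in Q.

2.85e+09

Let u = c + q = 770. δu = √(δc² + δq²) = √(361 + 0.250) = 19.0, so δu/u = 0.0247.
Q is then a monomial in u, d:
δQ/Q = √((δu/u)² + (3·δd/d)²) = √(0.000610 + 0.00415) = 0.0690
Q = 4.12e+10, so δQ = 0.0690 × 4.12e+10 = 2.85e+09.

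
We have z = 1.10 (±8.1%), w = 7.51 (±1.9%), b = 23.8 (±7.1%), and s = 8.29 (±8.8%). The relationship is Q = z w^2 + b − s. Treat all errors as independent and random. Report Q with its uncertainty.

Let p = z·w^2 = 62.0. δp/p = √((1·δz/z)² + (2·δw/w)²) = √(0.00656 + 0.00144) = 0.0895, so δp = 5.55.
Q = p + b − s: δQ = √(δp² + δb² + δs²) = √(30.8 + 2.86 + 0.532) = 5.85
Q = 77.6.

77.6 ± 5.85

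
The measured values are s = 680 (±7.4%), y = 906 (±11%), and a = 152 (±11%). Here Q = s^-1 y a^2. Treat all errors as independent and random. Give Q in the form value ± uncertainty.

For a monomial Q ∝ s^-1, y, a^2, fractional errors add in quadrature:
  (-1·δs/s)² = (-1×0.0740)² = 0.00548;  (1·δy/y)² = (1×0.110)² = 0.0121;  (2·δa/a)² = (2×0.110)² = 0.0484
δQ/Q = √(0.0660) = 0.257
Q = 30800, so δQ = 0.257 × 30800 = 7910.

30800 ± 7910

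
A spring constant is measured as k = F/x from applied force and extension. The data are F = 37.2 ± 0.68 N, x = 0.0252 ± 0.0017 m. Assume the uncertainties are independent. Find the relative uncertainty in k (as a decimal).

0.0699

Since k is a product/quotient, work with relative uncertainties:
  (1·δF/F)² = (1×0.0183)² = 0.000334;  (-1·δx/x)² = (-1×0.0675)² = 0.00455
δk/k = √(0.00489) = 0.0699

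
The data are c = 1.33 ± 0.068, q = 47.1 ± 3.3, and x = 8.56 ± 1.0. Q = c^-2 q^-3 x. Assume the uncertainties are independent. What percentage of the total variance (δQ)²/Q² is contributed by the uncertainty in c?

(δQ/Q)² = (-2·δc/c)² + (-3·δq/q)² + (1·δx/x)²
  c term: (-2×0.0511)² = 0.0105
  q term: (-3×0.0701)² = 0.0442
  x term: (1×0.117)² = 0.0136
Total = 0.0683. Share from c = 0.0105/0.0683 = 0.153.

15.3%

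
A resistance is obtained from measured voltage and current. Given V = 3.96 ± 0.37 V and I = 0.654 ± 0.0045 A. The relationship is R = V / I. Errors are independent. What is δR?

Since R is a product/quotient, work with relative uncertainties:
  (1·δV/V)² = (1×0.0934)² = 0.00873;  (-1·δI/I)² = (-1×0.00688)² = 4.73e-05
δR/R = √(0.00878) = 0.0937
R = 6.06 Ω, so δR = 0.0937 × 6.06 = 0.567 Ω.

0.567 Ω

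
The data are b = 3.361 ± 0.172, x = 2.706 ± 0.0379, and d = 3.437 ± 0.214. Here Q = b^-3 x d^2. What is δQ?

Products/powers → add relative errors in quadrature, weighted by exponent:
  (-3·δb/b)² = (-3×0.0512)² = 0.0236;  (1·δx/x)² = (1×0.0140)² = 0.000196;  (2·δd/d)² = (2×0.0623)² = 0.0155
δQ/Q = √(0.0393) = 0.198
Q = 0.8419, so δQ = 0.198 × 0.8419 = 0.167.

0.167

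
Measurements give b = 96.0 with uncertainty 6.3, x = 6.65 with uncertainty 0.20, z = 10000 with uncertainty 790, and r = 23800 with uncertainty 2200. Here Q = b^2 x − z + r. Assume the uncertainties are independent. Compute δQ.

Let p = b^2·x = 61300. δp/p = √((2·δb/b)² + (1·δx/x)²) = √(0.0172 + 0.000905) = 0.135, so δp = 8250.
Q = p − z + r: δQ = √(δp² + δz² + δr²) = √(6.81e+07 + 6.24e+05 + 4.84e+06) = 8580

8580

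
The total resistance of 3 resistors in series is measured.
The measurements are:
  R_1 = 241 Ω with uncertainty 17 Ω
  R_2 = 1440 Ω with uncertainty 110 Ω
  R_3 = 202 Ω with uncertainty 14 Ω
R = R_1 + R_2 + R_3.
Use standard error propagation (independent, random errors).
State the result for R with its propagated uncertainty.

R is a linear combination, so absolute uncertainties add in quadrature:
  (δR_1)² = 289;  (δR_2)² = 12100;  (δR_3)² = 196
δR = √(12600) = 112 Ω
R = 1880 Ω.

1880 ± 112 Ω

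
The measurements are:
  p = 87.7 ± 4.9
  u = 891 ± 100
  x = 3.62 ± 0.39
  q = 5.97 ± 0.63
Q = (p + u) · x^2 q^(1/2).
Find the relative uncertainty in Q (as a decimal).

0.244

Let w = p + u = 979. δw = √(δp² + δu²) = √(24.0 + 10000) = 100, so δw/w = 0.102.
Q is then a monomial in w, x, q:
δQ/Q = √((δw/w)² + (2·δx/x)² + (½·δq/q)²) = √(0.0105 + 0.0464 + 0.00278) = 0.244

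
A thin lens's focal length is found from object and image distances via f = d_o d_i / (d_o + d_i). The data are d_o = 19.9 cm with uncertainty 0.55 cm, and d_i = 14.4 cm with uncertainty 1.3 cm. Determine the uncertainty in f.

∂f/∂d_o = (d_i/(d_o+d_i))² = 0.176;  ∂f/∂d_i = (d_o/(d_o+d_i))² = 0.337
δf = √((∂f/∂d_o · δd_o)² + (∂f/∂d_i · δd_i)²) = √(0.00940 + 0.191) = 0.448 cm

0.448 cm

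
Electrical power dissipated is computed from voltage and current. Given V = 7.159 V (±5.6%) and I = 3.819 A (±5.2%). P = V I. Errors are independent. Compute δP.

2.09 W

Each factor contributes (exponent × relative error)² to (δP/P)²:
  (1·δV/V)² = (1×0.0560)² = 0.00314;  (1·δI/I)² = (1×0.0520)² = 0.00270
δP/P = √(0.00584) = 0.0764
P = 27.34 W, so δP = 0.0764 × 27.34 = 2.09 W.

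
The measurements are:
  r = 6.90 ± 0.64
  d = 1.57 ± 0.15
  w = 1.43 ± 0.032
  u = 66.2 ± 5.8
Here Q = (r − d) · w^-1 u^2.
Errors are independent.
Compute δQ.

3520

Let h = r − d = 5.33. δh = √(δr² + δd²) = √(0.410 + 0.0225) = 0.657, so δh/h = 0.123.
Q is then a monomial in h, w, u:
δQ/Q = √((δh/h)² + (-1·δw/w)² + (2·δu/u)²) = √(0.0152 + 0.000501 + 0.0307) = 0.215
Q = 16300, so δQ = 0.215 × 16300 = 3520.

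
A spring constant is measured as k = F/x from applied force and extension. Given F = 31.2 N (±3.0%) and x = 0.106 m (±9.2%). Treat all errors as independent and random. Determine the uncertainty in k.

For a monomial k ∝ F, x^-1, fractional errors add in quadrature:
  (1·δF/F)² = (1×0.0300)² = 0.000900;  (-1·δx/x)² = (-1×0.0920)² = 0.00846
δk/k = √(0.00936) = 0.0968
k = 294 N/m, so δk = 0.0968 × 294 = 28.5 N/m.

28.5 N/m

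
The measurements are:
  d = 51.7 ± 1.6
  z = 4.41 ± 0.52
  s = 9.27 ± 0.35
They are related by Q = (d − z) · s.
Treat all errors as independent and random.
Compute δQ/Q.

Let u = d − z = 47.3. δu = √(δd² + δz²) = √(2.56 + 0.270) = 1.68, so δu/u = 0.0356.
Q is then a monomial in u, s:
δQ/Q = √((δu/u)² + (1·δs/s)²) = √(0.00127 + 0.00143) = 0.0519

0.0519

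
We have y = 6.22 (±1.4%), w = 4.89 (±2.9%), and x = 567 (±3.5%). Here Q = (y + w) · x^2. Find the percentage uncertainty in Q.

Let u = y + w = 11.1. δu = √(δy² + δw²) = √(0.00758 + 0.0201) = 0.166, so δu/u = 0.0150.
Q is then a monomial in u, x:
δQ/Q = √((δu/u)² + (2·δx/x)²) = √(0.000224 + 0.00490) = 0.0716

7.16%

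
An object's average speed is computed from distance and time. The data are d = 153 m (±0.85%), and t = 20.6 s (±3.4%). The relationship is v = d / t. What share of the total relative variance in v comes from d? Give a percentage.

5.88%

(δv/v)² = (1·δd/d)² + (-1·δt/t)²
  d term: (1×0.00850)² = 7.23e-05
  t term: (-1×0.0340)² = 0.00116
Total = 0.00123. Share from d = 7.23e-05/0.00123 = 0.0588.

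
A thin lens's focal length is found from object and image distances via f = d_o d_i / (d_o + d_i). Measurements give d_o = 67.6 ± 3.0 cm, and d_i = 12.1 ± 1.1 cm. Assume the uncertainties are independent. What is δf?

0.794 cm

∂f/∂d_o = (d_i/(d_o+d_i))² = 0.0230;  ∂f/∂d_i = (d_o/(d_o+d_i))² = 0.719
δf = √((∂f/∂d_o · δd_o)² + (∂f/∂d_i · δd_i)²) = √(0.00478 + 0.626) = 0.794 cm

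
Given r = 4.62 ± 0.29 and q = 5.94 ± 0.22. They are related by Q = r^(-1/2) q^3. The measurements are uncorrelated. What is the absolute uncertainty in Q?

Q is a product of powers, so relative uncertainties combine in quadrature:
  (−½·δr/r)² = (-0.5×0.0628)² = 0.000985;  (3·δq/q)² = (3×0.0370)² = 0.0123
δQ/Q = √(0.0133) = 0.115
Q = 97.5, so δQ = 0.115 × 97.5 = 11.3.

11.3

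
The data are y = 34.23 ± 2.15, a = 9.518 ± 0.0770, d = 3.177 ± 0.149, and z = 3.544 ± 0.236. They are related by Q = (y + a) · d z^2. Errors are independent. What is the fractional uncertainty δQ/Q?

0.150

Let u = y + a = 43.75. δu = √(δy² + δa²) = √(4.62 + 0.00593) = 2.15, so δu/u = 0.0492.
Q is then a monomial in u, d, z:
δQ/Q = √((δu/u)² + (1·δd/d)² + (2·δz/z)²) = √(0.00242 + 0.00220 + 0.0177) = 0.150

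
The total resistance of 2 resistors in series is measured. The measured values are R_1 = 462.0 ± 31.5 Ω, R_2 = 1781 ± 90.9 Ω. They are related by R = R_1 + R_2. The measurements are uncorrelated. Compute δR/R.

For a sum/difference, combine absolute errors in quadrature:
  (δR_1)² = 992;  (δR_2)² = 8260
δR = √(9260) = 96.2 Ω
R = 2243 Ω, so δR/R = 96.2/2243 = 0.0429.

0.0429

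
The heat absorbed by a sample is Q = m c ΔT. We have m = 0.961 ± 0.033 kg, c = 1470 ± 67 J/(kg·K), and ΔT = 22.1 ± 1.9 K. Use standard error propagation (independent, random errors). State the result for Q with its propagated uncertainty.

31200 ± 3220 J

Relative error in a monomial: (δQ/Q)² = Σ (nᵢ · δxᵢ/xᵢ)².
  (1·δm/m)² = (1×0.0343)² = 0.00118;  (1·δc/c)² = (1×0.0456)² = 0.00208;  (1·δΔT/ΔT)² = (1×0.0860)² = 0.00739
δQ/Q = √(0.0106) = 0.103
Q = 31200 J, so δQ = 0.103 × 31200 = 3220 J.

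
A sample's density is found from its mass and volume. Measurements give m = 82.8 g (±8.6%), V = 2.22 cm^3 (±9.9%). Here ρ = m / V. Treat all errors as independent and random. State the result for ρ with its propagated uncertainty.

Relative error in a monomial: (δρ/ρ)² = Σ (nᵢ · δxᵢ/xᵢ)².
  (1·δm/m)² = (1×0.0860)² = 0.00740;  (-1·δV/V)² = (-1×0.0990)² = 0.00980
δρ/ρ = √(0.0172) = 0.131
ρ = 37.3 g/cm^3, so δρ = 0.131 × 37.3 = 4.89 g/cm^3.

37.3 ± 4.89 g/cm^3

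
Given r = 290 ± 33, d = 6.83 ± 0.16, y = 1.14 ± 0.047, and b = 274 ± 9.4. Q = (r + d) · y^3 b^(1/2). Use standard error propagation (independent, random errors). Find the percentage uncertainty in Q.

16.7%

Let u = r + d = 297. δu = √(δr² + δd²) = √(1090 + 0.0256) = 33.0, so δu/u = 0.111.
Q is then a monomial in u, y, b:
δQ/Q = √((δu/u)² + (3·δy/y)² + (½·δb/b)²) = √(0.0124 + 0.0153 + 0.000294) = 0.167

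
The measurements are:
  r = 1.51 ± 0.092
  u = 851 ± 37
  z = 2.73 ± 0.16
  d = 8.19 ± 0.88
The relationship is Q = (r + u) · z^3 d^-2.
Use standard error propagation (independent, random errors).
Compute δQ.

72.7

Let w = r + u = 853. δw = √(δr² + δu²) = √(0.00846 + 1370) = 37.0, so δw/w = 0.0434.
Q is then a monomial in w, z, d:
δQ/Q = √((δw/w)² + (3·δz/z)² + (-2·δd/d)²) = √(0.00188 + 0.0309 + 0.0462) = 0.281
Q = 259, so δQ = 0.281 × 259 = 72.7.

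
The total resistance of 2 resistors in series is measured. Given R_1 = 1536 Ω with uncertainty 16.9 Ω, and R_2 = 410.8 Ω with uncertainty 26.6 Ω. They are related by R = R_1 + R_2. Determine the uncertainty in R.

Sums and differences: (δR)² = Σ (cᵢ δxᵢ)².
  (δR_1)² = 286;  (δR_2)² = 708
δR = √(993) = 31.5 Ω

31.5 Ω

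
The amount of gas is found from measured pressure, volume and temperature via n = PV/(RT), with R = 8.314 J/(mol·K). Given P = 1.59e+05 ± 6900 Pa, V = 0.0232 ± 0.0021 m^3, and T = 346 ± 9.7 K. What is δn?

Each factor contributes (exponent × relative error)² to (δn/n)²:
  (1·δP/P)² = (1×0.0434)² = 0.00188;  (1·δV/V)² = (1×0.0905)² = 0.00819;  (-1·δT/T)² = (-1×0.0280)² = 0.000786
δn/n = √(0.0109) = 0.104
n = 1.28 mol, so δn = 0.104 × 1.28 = 0.134 mol.

0.134 mol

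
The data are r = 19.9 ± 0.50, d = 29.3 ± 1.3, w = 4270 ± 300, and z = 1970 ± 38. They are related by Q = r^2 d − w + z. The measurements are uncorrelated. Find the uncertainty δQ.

Let p = r^2·d = 11600. δp/p = √((2·δr/r)² + (1·δd/d)²) = √(0.00253 + 0.00197) = 0.0670, so δp = 778.
Q = p − w + z: δQ = √(δp² + δw² + δz²) = √(6.05e+05 + 90000 + 1440) = 835

835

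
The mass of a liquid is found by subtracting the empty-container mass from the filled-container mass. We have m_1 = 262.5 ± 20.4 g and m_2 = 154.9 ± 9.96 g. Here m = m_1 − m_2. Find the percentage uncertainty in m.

Absolute uncertainties add in quadrature for a linear combination:
  (δm_1)² = 416;  (δm_2)² = 99.2
δm = √(515) = 22.7 g
m = 107.6 g, so δm/m = 22.7/107.6 = 0.211.

21.1%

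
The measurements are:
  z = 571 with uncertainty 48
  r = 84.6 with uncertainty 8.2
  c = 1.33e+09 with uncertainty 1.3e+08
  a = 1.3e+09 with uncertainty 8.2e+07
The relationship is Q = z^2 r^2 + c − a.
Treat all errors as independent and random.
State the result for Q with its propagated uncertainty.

(2.36 ± 0.618) × 10^9

Let p = z^2·r^2 = 2.33e+09. δp/p = √((2·δz/z)² + (2·δr/r)²) = √(0.0283 + 0.0376) = 0.257, so δp = 5.99e+08.
Q = p + c − a: δQ = √(δp² + δc² + δa²) = √(3.59e+17 + 1.69e+16 + 6.72e+15) = 6.18e+08
Q = 2.36e+09.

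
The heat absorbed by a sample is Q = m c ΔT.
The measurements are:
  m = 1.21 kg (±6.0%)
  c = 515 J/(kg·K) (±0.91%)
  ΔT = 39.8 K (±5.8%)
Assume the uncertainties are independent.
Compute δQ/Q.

Since Q is a product/quotient, work with relative uncertainties:
  (1·δm/m)² = (1×0.0600)² = 0.00360;  (1·δc/c)² = (1×0.00910)² = 8.28e-05;  (1·δΔT/ΔT)² = (1×0.0580)² = 0.00336
δQ/Q = √(0.00705) = 0.0839

0.0839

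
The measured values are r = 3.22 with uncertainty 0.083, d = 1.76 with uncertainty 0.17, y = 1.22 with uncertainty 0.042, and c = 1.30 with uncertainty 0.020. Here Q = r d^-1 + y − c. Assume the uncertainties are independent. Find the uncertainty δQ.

Let p = r·d^-1 = 1.83. δp/p = √((1·δr/r)² + (-1·δd/d)²) = √(0.000664 + 0.00933) = 0.1000, so δp = 0.183.
Q = p + y − c: δQ = √(δp² + δy² + δc²) = √(0.0335 + 0.00176 + 0.000400) = 0.189

0.189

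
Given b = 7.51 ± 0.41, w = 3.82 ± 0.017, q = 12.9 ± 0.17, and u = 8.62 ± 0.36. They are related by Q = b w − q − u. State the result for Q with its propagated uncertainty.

7.17 ± 1.62

Let p = b·w = 28.7. δp/p = √((1·δb/b)² + (1·δw/w)²) = √(0.00298 + 1.98e-05) = 0.0548, so δp = 1.57.
Q = p − q − u: δQ = √(δp² + δq² + δu²) = √(2.47 + 0.0289 + 0.130) = 1.62
Q = 7.17.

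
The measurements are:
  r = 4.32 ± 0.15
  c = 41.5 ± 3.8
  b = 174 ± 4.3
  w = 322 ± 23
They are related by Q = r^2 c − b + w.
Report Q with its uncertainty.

922 ± 92.0

Let p = r^2·c = 774. δp/p = √((2·δr/r)² + (1·δc/c)²) = √(0.00482 + 0.00838) = 0.115, so δp = 89.0.
Q = p − b + w: δQ = √(δp² + δb² + δw²) = √(7920 + 18.5 + 529) = 92.0
Q = 922.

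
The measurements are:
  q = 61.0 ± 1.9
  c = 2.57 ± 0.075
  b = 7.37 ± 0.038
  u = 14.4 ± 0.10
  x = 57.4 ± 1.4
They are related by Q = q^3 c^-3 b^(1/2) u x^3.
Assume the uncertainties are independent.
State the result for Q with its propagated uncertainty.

(9.89 ± 1.46) × 10^10

Each factor contributes (exponent × relative error)² to (δQ/Q)²:
  (3·δq/q)² = (3×0.0311)² = 0.00873;  (-3·δc/c)² = (-3×0.0292)² = 0.00766;  (½·δb/b)² = (0.5×0.00516)² = 6.65e-06;  (1·δu/u)² = (1×0.00694)² = 4.82e-05;  (3·δx/x)² = (3×0.0244)² = 0.00535
δQ/Q = √(0.0218) = 0.148
Q = 9.89e+10, so δQ = 0.148 × 9.89e+10 = 1.46e+10.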